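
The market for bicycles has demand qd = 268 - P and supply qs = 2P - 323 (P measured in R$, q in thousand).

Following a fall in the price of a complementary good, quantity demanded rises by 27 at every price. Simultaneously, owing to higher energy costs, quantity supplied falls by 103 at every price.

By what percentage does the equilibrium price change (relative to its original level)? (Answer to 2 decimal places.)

Before the shock: 268 - P = 2P - 323 ⇒ 591 = 3P ⇒ P = 197, q = 71.
With the change applied: demand qd = 295 - P, supply qs = 2P - 426.
Setting them equal: 295 - P = 2P - 426 → 721 = 3P, so P = 721/3 ≈ 240.3333 and q = 164/3 ≈ 54.6667.
%ΔP = (240.3333 − 197) / 197 × 100 = +22.00%.

+22.00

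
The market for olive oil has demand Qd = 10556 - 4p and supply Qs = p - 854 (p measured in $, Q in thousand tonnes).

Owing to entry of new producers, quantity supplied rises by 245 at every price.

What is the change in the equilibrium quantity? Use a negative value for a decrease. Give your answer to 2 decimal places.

Before the shock: 10556 - 4p = p - 854 ⇒ 11410 = 5p ⇒ p = 2282, Q = 1428.
The shock moves the curves to Qd = 10556 - 4p and Qs = p - 609.
Equate the new curves: 10556 - 4p = p - 609, giving 11165 = 5p, p = 2233, Q = 1624.
ΔQ = 1624 − 1428 = +196.00.

+196.00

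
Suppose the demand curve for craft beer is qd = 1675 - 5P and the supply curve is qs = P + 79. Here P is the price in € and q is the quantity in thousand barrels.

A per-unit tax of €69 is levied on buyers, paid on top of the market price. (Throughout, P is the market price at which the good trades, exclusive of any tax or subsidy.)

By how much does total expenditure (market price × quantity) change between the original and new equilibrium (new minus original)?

Original equilibrium: 1675 - 5P = P + 79 gives 1596 = 6P, so P = 266 and q = 345.
Since buyers pay the price plus the tax, the effective demand curve becomes qd = 1330 - 5P.
New equilibrium: 1330 - 5P = P + 79 ⇒ 1251 = 6P ⇒ P = 208.5, q = 287.5.
Expenditure moves from 266×345 = 91770 to 208.5×287.5 = 59943.75; change = -31826.25.

-31826.25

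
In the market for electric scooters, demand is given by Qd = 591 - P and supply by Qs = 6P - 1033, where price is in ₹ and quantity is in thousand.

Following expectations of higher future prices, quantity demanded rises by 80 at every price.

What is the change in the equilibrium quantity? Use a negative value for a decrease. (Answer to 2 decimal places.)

Initially, 591 - P = 6P - 1033, so 1624 = 7P and P = 232, Q = 359.
After the shift, demand is Qd = 671 - P and supply is Qs = 6P - 1033.
Setting them equal: 671 - P = 6P - 1033 → 1704 = 7P, so P = 1704/7 ≈ 243.4286 and Q = 2993/7 ≈ 427.5714.
ΔQ = 427.5714 − 359 = +68.57.

+68.57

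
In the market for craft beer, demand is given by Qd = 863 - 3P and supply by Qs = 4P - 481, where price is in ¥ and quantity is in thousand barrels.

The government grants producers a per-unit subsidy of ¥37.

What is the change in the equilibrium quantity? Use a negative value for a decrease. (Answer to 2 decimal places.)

Original equilibrium: 863 - 3P = 4P - 481 gives 1344 = 7P, so P = 192 and Q = 287.
Since sellers receive the price plus the subsidy, the effective supply curve becomes Qs = 4P - 333.
Setting them equal: 863 - 3P = 4P - 333 → 1196 = 7P, so P = 1196/7 ≈ 170.8571 and Q = 2453/7 ≈ 350.4286.
ΔQ = 350.4286 − 287 = +63.43.

+63.43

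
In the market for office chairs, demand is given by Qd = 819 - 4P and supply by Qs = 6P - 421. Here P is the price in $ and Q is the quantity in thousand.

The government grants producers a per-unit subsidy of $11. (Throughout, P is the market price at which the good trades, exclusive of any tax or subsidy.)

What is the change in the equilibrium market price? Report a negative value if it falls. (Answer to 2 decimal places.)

-6.60

Original equilibrium: 819 - 4P = 6P - 421 gives 1240 = 10P, so P = 124 and Q = 323.
Since sellers receive the price plus the subsidy, the effective supply curve becomes Qs = 6P - 355.
Clearing the new market: 819 - 4P = 6P - 355, so P = 117.4 and Q = 349.4.
ΔP = 117.4 − 124 = -6.60.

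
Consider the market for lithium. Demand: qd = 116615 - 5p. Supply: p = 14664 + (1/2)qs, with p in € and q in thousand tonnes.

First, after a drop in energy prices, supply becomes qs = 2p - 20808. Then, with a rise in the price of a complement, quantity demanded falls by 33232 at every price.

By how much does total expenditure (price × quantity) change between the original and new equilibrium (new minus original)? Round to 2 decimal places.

Before the shock: 116615 - 5p = 2p - 29328 ⇒ 145943 = 7p ⇒ p = 20849, q = 12370.
The new curves are qd = 83383 - 5p (demand) and qs = 2p - 20808 (supply).
Setting them equal: 83383 - 5p = 2p - 20808 → 104191 = 7p, so p = 104191/7 ≈ 14884.4286 and q = 62726/7 ≈ 8960.8571.
Expenditure moves from 20849×12370 = 257902130 to 14884.4286×8960.8571 = 133377238.0816; change = -124524891.92.

-124524891.92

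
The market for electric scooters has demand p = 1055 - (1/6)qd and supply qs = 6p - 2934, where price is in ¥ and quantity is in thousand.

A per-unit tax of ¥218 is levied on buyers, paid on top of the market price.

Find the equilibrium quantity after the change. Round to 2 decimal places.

1044.00

Original equilibrium: 6330 - 6p = 6p - 2934 gives 9264 = 12p, so p = 772 and q = 1698.
Since buyers pay the price plus the tax, the effective demand curve becomes qd = 5022 - 6p.
Setting them equal: 5022 - 6p = 6p - 2934 → 7956 = 12p, so p = 663 and q = 1044.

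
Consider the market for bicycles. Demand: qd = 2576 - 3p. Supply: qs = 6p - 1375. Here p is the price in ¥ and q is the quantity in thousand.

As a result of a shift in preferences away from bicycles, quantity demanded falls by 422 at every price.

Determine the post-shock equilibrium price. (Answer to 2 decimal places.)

Before the shock: 2576 - 3p = 6p - 1375 ⇒ 3951 = 9p ⇒ p = 439, q = 1259.
After the shift, demand is qd = 2154 - 3p and supply is qs = 6p - 1375.
New equilibrium: 2154 - 3p = 6p - 1375 ⇒ 3529 = 9p ⇒ p = 3529/9 ≈ 392.1111, q = 2933/3 ≈ 977.6667.

392.11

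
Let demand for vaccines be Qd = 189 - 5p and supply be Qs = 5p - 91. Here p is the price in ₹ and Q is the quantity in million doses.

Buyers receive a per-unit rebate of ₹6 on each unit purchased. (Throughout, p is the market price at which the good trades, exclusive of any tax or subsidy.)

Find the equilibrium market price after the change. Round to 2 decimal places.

Original equilibrium: 189 - 5p = 5p - 91 gives 280 = 10p, so p = 28 and Q = 49.
Since buyers' out-of-pocket price is the market price minus the rebate, the effective demand curve becomes Qd = 219 - 5p.
Setting them equal: 219 - 5p = 5p - 91 → 310 = 10p, so p = 31 and Q = 64.

31.00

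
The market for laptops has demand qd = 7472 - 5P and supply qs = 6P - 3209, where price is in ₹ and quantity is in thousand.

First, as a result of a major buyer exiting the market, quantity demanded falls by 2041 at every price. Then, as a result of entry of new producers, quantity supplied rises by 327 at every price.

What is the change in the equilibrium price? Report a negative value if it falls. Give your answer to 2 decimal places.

-215.27

Original equilibrium: 7472 - 5P = 6P - 3209 gives 10681 = 11P, so P = 971 and q = 2617.
The new curves are qd = 5431 - 5P (demand) and qs = 6P - 2882 (supply).
Setting them equal: 5431 - 5P = 6P - 2882 → 8313 = 11P, so P = 8313/11 ≈ 755.7273 and q = 18176/11 ≈ 1652.3636.
ΔP = 755.7273 − 971 = -215.27.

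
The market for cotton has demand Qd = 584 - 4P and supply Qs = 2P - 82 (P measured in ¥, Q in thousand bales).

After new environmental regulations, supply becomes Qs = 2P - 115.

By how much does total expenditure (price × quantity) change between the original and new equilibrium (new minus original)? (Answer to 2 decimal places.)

Solve the original market: 584 - 4P = 2P - 82, hence P = 111 and Q = 140.
With the change applied: demand Qd = 584 - 4P, supply Qs = 2P - 115.
Setting them equal: 584 - 4P = 2P - 115 → 699 = 6P, so P = 116.5 and Q = 118.
Expenditure moves from 111×140 = 15540 to 116.5×118 = 13747; change = -1793.00.

-1793.00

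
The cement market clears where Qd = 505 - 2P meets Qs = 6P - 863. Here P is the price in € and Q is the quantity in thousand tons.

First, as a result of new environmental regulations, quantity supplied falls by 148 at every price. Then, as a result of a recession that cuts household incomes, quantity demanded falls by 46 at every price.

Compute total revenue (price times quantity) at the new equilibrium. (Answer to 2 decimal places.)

Initially, 505 - 2P = 6P - 863, so 1368 = 8P and P = 171, Q = 163.
The new curves are Qd = 459 - 2P (demand) and Qs = 6P - 1011 (supply).
Equate the new curves: 459 - 2P = 6P - 1011, giving 1470 = 8P, P = 183.75, Q = 91.5.
New expenditure = 183.75 × 91.5 = 16813.13.

16813.13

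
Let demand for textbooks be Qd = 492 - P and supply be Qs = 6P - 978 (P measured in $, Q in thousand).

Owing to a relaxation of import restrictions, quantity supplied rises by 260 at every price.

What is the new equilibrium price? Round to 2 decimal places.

Before the shock: 492 - P = 6P - 978 ⇒ 1470 = 7P ⇒ P = 210, Q = 282.
After the shift, demand is Qd = 492 - P and supply is Qs = 6P - 718.
New equilibrium: 492 - P = 6P - 718 ⇒ 1210 = 7P ⇒ P = 1210/7 ≈ 172.8571, Q = 2234/7 ≈ 319.1429.

172.86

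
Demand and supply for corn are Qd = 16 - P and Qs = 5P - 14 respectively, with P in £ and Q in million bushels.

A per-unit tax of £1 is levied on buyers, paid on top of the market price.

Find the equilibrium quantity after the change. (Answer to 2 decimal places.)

10.17

Solve the original market: 16 - P = 5P - 14, hence P = 5 and Q = 11.
Since buyers pay the price plus the tax, the effective demand curve becomes Qd = 15 - P.
New equilibrium: 15 - P = 5P - 14 ⇒ 29 = 6P ⇒ P = 29/6 ≈ 4.8333, Q = 61/6 ≈ 10.1667.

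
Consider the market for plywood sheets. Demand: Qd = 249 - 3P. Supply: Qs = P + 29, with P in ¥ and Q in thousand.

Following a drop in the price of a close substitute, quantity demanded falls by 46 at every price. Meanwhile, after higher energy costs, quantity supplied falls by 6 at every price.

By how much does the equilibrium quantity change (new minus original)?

Solve the original market: 249 - 3P = P + 29, hence P = 55 and Q = 84.
The new curves are Qd = 203 - 3P (demand) and Qs = P + 23 (supply).
Setting them equal: 203 - 3P = P + 23 → 180 = 4P, so P = 45 and Q = 68.
ΔQ = 68 − 84 = -16.

-16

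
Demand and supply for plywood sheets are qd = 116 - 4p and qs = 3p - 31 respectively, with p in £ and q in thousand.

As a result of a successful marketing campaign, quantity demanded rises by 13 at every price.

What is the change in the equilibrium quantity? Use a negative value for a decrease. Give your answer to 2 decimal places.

Solve the original market: 116 - 4p = 3p - 31, hence p = 21 and q = 32.
The new curves are qd = 129 - 4p (demand) and qs = 3p - 31 (supply).
Equate the new curves: 129 - 4p = 3p - 31, giving 160 = 7p, p = 160/7 ≈ 22.8571, q = 263/7 ≈ 37.5714.
Δq = 37.5714 − 32 = +5.57.

+5.57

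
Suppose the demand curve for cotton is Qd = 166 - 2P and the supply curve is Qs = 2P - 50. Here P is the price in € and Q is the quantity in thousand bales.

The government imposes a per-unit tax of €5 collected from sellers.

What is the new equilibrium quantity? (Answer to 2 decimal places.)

53.00

Solve the original market: 166 - 2P = 2P - 50, hence P = 54 and Q = 58.
Since sellers keep the price net of the tax, the effective supply curve becomes Qs = 2P - 60.
Clearing the new market: 166 - 2P = 2P - 60, so P = 56.5 and Q = 53.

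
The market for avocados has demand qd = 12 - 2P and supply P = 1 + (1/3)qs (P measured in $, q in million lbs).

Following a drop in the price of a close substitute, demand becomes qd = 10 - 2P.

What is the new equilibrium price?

2.6

Initially, 12 - 2P = 3P - 3, so 15 = 5P and P = 3, q = 6.
After the shift, demand is qd = 10 - 2P and supply is qs = 3P - 3.
Setting them equal: 10 - 2P = 3P - 3 → 13 = 5P, so P = 2.6 and q = 4.8.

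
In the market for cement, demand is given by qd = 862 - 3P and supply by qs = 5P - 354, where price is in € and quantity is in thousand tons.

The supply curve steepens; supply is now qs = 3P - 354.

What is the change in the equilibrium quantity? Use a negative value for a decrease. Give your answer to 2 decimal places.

Initially, 862 - 3P = 5P - 354, so 1216 = 8P and P = 152, q = 406.
After the shift, demand is qd = 862 - 3P and supply is qs = 3P - 354.
Equate the new curves: 862 - 3P = 3P - 354, giving 1216 = 6P, P = 608/3 ≈ 202.6667, q = 254.
Δq = 254 − 406 = -152.00.

-152.00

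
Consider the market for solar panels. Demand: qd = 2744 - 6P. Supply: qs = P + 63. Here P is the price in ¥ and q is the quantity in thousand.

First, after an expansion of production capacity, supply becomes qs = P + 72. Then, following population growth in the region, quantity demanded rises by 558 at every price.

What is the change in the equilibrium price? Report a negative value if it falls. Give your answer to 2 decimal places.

Original equilibrium: 2744 - 6P = P + 63 gives 2681 = 7P, so P = 383 and q = 446.
The shock moves the curves to qd = 3302 - 6P and qs = P + 72.
Setting them equal: 3302 - 6P = P + 72 → 3230 = 7P, so P = 3230/7 ≈ 461.4286 and q = 3734/7 ≈ 533.4286.
ΔP = 461.4286 − 383 = +78.43.

+78.43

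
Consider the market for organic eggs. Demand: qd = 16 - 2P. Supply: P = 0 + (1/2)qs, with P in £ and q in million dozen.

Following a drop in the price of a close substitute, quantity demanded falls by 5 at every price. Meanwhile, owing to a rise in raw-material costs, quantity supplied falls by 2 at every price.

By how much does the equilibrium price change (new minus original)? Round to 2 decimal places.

-0.75

Solve the original market: 16 - 2P = 2P, hence P = 4 and q = 8.
The shock moves the curves to qd = 11 - 2P and qs = 2P - 2.
Equate the new curves: 11 - 2P = 2P - 2, giving 13 = 4P, P = 3.25, q = 4.5.
ΔP = 3.25 − 4 = -0.75.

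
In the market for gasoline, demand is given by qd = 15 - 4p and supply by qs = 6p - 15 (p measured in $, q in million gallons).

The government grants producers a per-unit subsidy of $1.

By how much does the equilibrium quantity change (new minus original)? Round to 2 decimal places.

Before the shock: 15 - 4p = 6p - 15 ⇒ 30 = 10p ⇒ p = 3, q = 3.
Since sellers receive the price plus the subsidy, the effective supply curve becomes qs = 6p - 9.
New equilibrium: 15 - 4p = 6p - 9 ⇒ 24 = 10p ⇒ p = 2.4, q = 5.4.
Δq = 5.4 − 3 = +2.40.

+2.40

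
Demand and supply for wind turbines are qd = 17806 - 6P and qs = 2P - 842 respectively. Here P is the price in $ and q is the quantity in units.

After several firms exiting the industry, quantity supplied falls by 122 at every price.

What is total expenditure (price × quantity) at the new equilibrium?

Initially, 17806 - 6P = 2P - 842, so 18648 = 8P and P = 2331, q = 3820.
With the change applied: demand qd = 17806 - 6P, supply qs = 2P - 964.
New equilibrium: 17806 - 6P = 2P - 964 ⇒ 18770 = 8P ⇒ P = 2346.25, q = 3728.5.
New expenditure = 2346.25 × 3728.5 = 8747993.125.

8747993.125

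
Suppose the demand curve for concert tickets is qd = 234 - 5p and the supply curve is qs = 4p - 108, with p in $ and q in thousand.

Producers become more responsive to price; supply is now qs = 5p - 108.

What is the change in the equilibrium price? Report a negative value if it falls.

Initially, 234 - 5p = 4p - 108, so 342 = 9p and p = 38, q = 44.
The shock moves the curves to qd = 234 - 5p and qs = 5p - 108.
New equilibrium: 234 - 5p = 5p - 108 ⇒ 342 = 10p ⇒ p = 34.2, q = 63.
Δp = 34.2 − 38 = -3.8.

-3.8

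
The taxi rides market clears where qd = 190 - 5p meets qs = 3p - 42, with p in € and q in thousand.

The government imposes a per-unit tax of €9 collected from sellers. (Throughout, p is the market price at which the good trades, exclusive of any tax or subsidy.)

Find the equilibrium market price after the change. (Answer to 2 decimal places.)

32.38

Before the shock: 190 - 5p = 3p - 42 ⇒ 232 = 8p ⇒ p = 29, q = 45.
Since sellers keep the price net of the tax, the effective supply curve becomes qs = 3p - 69.
Setting them equal: 190 - 5p = 3p - 69 → 259 = 8p, so p = 32.375 and q = 28.125.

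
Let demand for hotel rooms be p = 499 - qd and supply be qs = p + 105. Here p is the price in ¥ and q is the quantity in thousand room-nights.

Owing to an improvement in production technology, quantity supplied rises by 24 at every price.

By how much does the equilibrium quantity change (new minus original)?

+12

Solve the original market: 499 - p = p + 105, hence p = 197 and q = 302.
With the change applied: demand qd = 499 - p, supply qs = p + 129.
New equilibrium: 499 - p = p + 129 ⇒ 370 = 2p ⇒ p = 185, q = 314.
Δq = 314 − 302 = +12.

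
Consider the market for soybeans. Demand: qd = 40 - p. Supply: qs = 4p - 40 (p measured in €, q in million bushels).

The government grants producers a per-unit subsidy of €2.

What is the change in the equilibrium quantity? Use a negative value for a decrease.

+1.6

Original equilibrium: 40 - p = 4p - 40 gives 80 = 5p, so p = 16 and q = 24.
Since sellers receive the price plus the subsidy, the effective supply curve becomes qs = 4p - 32.
Clearing the new market: 40 - p = 4p - 32, so p = 14.4 and q = 25.6.
Δq = 25.6 − 24 = +1.6.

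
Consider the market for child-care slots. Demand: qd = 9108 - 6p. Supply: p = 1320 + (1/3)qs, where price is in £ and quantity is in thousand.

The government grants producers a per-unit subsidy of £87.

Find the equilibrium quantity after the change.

570

Before the shock: 9108 - 6p = 3p - 3960 ⇒ 13068 = 9p ⇒ p = 1452, q = 396.
Since sellers receive the price plus the subsidy, the effective supply curve becomes qs = 3p - 3699.
New equilibrium: 9108 - 6p = 3p - 3699 ⇒ 12807 = 9p ⇒ p = 1423, q = 570.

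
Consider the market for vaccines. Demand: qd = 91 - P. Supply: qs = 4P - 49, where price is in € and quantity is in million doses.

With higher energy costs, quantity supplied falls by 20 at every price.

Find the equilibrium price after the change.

Initially, 91 - P = 4P - 49, so 140 = 5P and P = 28, q = 63.
With the change applied: demand qd = 91 - P, supply qs = 4P - 69.
Equate the new curves: 91 - P = 4P - 69, giving 160 = 5P, P = 32, q = 59.

32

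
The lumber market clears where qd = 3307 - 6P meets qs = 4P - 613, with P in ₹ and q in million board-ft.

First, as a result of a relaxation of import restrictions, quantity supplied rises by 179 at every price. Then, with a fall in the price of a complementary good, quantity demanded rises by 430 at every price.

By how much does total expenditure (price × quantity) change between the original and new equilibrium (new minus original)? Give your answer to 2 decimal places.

+140508.24

Before the shock: 3307 - 6P = 4P - 613 ⇒ 3920 = 10P ⇒ P = 392, q = 955.
The shock moves the curves to qd = 3737 - 6P and qs = 4P - 434.
New equilibrium: 3737 - 6P = 4P - 434 ⇒ 4171 = 10P ⇒ P = 417.1, q = 1234.4.
Expenditure moves from 392×955 = 374360 to 417.1×1234.4 = 514868.24; change = +140508.24.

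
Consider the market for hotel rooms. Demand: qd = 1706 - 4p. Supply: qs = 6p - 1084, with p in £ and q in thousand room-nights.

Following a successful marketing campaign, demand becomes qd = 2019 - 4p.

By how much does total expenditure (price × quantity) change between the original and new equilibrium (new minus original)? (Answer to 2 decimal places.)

+76741.34

Original equilibrium: 1706 - 4p = 6p - 1084 gives 2790 = 10p, so p = 279 and q = 590.
With the change applied: demand qd = 2019 - 4p, supply qs = 6p - 1084.
Equate the new curves: 2019 - 4p = 6p - 1084, giving 3103 = 10p, p = 310.3, q = 777.8.
Expenditure moves from 279×590 = 164610 to 310.3×777.8 = 241351.34; change = +76741.34.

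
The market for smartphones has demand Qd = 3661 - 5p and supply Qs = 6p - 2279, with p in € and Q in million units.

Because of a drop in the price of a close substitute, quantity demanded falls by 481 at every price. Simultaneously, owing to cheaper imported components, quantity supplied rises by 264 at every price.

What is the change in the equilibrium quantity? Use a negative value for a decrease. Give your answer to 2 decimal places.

Original equilibrium: 3661 - 5p = 6p - 2279 gives 5940 = 11p, so p = 540 and Q = 961.
After the shift, demand is Qd = 3180 - 5p and supply is Qs = 6p - 2015.
New equilibrium: 3180 - 5p = 6p - 2015 ⇒ 5195 = 11p ⇒ p = 5195/11 ≈ 472.2727, Q = 9005/11 ≈ 818.6364.
ΔQ = 818.6364 − 961 = -142.36.

-142.36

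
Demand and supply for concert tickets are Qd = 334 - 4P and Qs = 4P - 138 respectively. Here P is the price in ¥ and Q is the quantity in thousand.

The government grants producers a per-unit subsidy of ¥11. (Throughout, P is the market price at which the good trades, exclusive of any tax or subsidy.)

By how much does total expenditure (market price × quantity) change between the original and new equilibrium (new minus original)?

+638

Original equilibrium: 334 - 4P = 4P - 138 gives 472 = 8P, so P = 59 and Q = 98.
Since sellers receive the price plus the subsidy, the effective supply curve becomes Qs = 4P - 94.
Clearing the new market: 334 - 4P = 4P - 94, so P = 53.5 and Q = 120.
Expenditure moves from 59×98 = 5782 to 53.5×120 = 6420; change = +638.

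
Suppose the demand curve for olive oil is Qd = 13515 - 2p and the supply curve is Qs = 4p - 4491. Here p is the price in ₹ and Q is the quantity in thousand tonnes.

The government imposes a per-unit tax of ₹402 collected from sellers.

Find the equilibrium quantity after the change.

6977

Original equilibrium: 13515 - 2p = 4p - 4491 gives 18006 = 6p, so p = 3001 and Q = 7513.
Since sellers keep the price net of the tax, the effective supply curve becomes Qs = 4p - 6099.
New equilibrium: 13515 - 2p = 4p - 6099 ⇒ 19614 = 6p ⇒ p = 3269, Q = 6977.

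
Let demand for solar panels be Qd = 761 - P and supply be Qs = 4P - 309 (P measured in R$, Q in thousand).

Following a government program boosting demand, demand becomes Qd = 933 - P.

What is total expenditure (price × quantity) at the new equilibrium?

170054.64

Original equilibrium: 761 - P = 4P - 309 gives 1070 = 5P, so P = 214 and Q = 547.
The shock moves the curves to Qd = 933 - P and Qs = 4P - 309.
Clearing the new market: 933 - P = 4P - 309, so P = 248.4 and Q = 684.6.
New expenditure = 248.4 × 684.6 = 170054.64.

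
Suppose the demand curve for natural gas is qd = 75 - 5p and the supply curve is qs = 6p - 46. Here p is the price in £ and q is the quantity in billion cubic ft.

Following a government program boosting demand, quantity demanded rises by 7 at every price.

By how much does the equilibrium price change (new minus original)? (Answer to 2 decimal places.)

Original equilibrium: 75 - 5p = 6p - 46 gives 121 = 11p, so p = 11 and q = 20.
The new curves are qd = 82 - 5p (demand) and qs = 6p - 46 (supply).
Setting them equal: 82 - 5p = 6p - 46 → 128 = 11p, so p = 128/11 ≈ 11.6364 and q = 262/11 ≈ 23.8182.
Δp = 11.6364 − 11 = +0.64.

+0.64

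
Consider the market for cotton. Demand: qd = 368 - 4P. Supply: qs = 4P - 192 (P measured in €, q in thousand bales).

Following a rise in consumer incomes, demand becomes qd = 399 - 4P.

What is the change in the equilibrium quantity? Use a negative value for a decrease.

+15.5

Original equilibrium: 368 - 4P = 4P - 192 gives 560 = 8P, so P = 70 and q = 88.
The shock moves the curves to qd = 399 - 4P and qs = 4P - 192.
Clearing the new market: 399 - 4P = 4P - 192, so P = 73.875 and q = 103.5.
Δq = 103.5 − 88 = +15.5.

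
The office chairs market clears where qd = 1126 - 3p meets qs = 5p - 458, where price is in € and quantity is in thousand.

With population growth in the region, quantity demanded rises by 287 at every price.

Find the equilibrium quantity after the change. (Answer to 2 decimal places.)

Solve the original market: 1126 - 3p = 5p - 458, hence p = 198 and q = 532.
The shock moves the curves to qd = 1413 - 3p and qs = 5p - 458.
Equate the new curves: 1413 - 3p = 5p - 458, giving 1871 = 8p, p = 233.875, q = 711.375.

711.38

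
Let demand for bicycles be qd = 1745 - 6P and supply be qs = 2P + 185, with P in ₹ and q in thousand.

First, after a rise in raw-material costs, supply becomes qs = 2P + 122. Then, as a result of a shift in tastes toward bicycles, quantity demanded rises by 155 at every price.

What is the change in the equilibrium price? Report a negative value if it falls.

+27.25

Original equilibrium: 1745 - 6P = 2P + 185 gives 1560 = 8P, so P = 195 and q = 575.
After the shift, demand is qd = 1900 - 6P and supply is qs = 2P + 122.
Equate the new curves: 1900 - 6P = 2P + 122, giving 1778 = 8P, P = 222.25, q = 566.5.
ΔP = 222.25 − 195 = +27.25.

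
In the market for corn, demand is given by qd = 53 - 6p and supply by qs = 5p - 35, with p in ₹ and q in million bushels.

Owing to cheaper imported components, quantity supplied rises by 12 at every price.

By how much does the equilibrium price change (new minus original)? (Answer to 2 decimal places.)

-1.09

Solve the original market: 53 - 6p = 5p - 35, hence p = 8 and q = 5.
The new curves are qd = 53 - 6p (demand) and qs = 5p - 23 (supply).
Setting them equal: 53 - 6p = 5p - 23 → 76 = 11p, so p = 76/11 ≈ 6.9091 and q = 127/11 ≈ 11.5455.
Δp = 6.9091 − 8 = -1.09.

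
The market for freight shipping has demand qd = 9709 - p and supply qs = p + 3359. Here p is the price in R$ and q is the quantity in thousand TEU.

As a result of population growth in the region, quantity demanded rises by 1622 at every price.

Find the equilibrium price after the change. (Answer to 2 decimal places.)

3986.00

Solve the original market: 9709 - p = p + 3359, hence p = 3175 and q = 6534.
After the shift, demand is qd = 11331 - p and supply is qs = p + 3359.
Equate the new curves: 11331 - p = p + 3359, giving 7972 = 2p, p = 3986, q = 7345.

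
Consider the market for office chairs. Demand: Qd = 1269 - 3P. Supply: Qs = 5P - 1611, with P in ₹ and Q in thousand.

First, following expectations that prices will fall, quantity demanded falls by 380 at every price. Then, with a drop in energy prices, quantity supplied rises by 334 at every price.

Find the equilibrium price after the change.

270.75

Initially, 1269 - 3P = 5P - 1611, so 2880 = 8P and P = 360, Q = 189.
The new curves are Qd = 889 - 3P (demand) and Qs = 5P - 1277 (supply).
Setting them equal: 889 - 3P = 5P - 1277 → 2166 = 8P, so P = 270.75 and Q = 76.75.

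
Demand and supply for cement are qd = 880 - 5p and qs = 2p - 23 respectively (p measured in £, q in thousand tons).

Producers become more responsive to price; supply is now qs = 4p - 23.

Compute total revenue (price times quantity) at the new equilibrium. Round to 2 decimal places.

Solve the original market: 880 - 5p = 2p - 23, hence p = 129 and q = 235.
After the shift, demand is qd = 880 - 5p and supply is qs = 4p - 23.
Equate the new curves: 880 - 5p = 4p - 23, giving 903 = 9p, p = 301/3 ≈ 100.3333, q = 1135/3 ≈ 378.3333.
New expenditure = 100.3333 × 378.3333 = 37959.44.

37959.44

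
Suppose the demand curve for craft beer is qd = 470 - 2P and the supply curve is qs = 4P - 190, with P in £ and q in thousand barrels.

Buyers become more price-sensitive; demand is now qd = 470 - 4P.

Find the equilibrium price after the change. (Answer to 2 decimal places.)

82.50

Original equilibrium: 470 - 2P = 4P - 190 gives 660 = 6P, so P = 110 and q = 250.
With the change applied: demand qd = 470 - 4P, supply qs = 4P - 190.
New equilibrium: 470 - 4P = 4P - 190 ⇒ 660 = 8P ⇒ P = 82.5, q = 140.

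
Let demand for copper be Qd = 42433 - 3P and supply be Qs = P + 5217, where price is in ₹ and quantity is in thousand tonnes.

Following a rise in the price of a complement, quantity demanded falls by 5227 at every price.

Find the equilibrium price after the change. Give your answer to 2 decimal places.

Initially, 42433 - 3P = P + 5217, so 37216 = 4P and P = 9304, Q = 14521.
The new curves are Qd = 37206 - 3P (demand) and Qs = P + 5217 (supply).
New equilibrium: 37206 - 3P = P + 5217 ⇒ 31989 = 4P ⇒ P = 7997.25, Q = 13214.25.

7997.25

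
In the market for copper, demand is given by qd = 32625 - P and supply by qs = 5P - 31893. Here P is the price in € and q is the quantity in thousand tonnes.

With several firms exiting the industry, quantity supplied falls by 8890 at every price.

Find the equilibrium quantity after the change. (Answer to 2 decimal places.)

20390.33

Before the shock: 32625 - P = 5P - 31893 ⇒ 64518 = 6P ⇒ P = 10753, q = 21872.
With the change applied: demand qd = 32625 - P, supply qs = 5P - 40783.
New equilibrium: 32625 - P = 5P - 40783 ⇒ 73408 = 6P ⇒ P = 36704/3 ≈ 12234.6667, q = 61171/3 ≈ 20390.3333.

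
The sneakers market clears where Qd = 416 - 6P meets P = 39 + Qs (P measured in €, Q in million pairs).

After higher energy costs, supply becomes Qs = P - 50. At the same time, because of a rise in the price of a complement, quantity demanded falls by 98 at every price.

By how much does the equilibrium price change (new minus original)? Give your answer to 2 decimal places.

-12.43

Original equilibrium: 416 - 6P = P - 39 gives 455 = 7P, so P = 65 and Q = 26.
With the change applied: demand Qd = 318 - 6P, supply Qs = P - 50.
Clearing the new market: 318 - 6P = P - 50, so P = 368/7 ≈ 52.5714 and Q = 18/7 ≈ 2.5714.
ΔP = 52.5714 − 65 = -12.43.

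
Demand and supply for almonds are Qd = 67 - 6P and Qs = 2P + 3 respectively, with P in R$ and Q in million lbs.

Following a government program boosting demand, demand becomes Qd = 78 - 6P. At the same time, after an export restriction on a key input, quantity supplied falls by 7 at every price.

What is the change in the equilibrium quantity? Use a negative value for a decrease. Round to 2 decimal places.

-2.50

Initially, 67 - 6P = 2P + 3, so 64 = 8P and P = 8, Q = 19.
The new curves are Qd = 78 - 6P (demand) and Qs = 2P - 4 (supply).
Equate the new curves: 78 - 6P = 2P - 4, giving 82 = 8P, P = 10.25, Q = 16.5.
ΔQ = 16.5 − 19 = -2.50.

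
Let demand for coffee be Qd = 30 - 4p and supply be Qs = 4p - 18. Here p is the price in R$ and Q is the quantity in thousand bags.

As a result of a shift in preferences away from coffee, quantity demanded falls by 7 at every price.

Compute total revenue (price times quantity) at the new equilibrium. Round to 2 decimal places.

Before the shock: 30 - 4p = 4p - 18 ⇒ 48 = 8p ⇒ p = 6, Q = 6.
After the shift, demand is Qd = 23 - 4p and supply is Qs = 4p - 18.
Setting them equal: 23 - 4p = 4p - 18 → 41 = 8p, so p = 5.125 and Q = 2.5.
New expenditure = 5.125 × 2.5 = 12.81.

12.81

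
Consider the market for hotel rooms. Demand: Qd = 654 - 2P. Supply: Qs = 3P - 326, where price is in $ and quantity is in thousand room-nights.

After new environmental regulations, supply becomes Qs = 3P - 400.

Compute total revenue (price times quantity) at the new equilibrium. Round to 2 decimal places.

Solve the original market: 654 - 2P = 3P - 326, hence P = 196 and Q = 262.
The new curves are Qd = 654 - 2P (demand) and Qs = 3P - 400 (supply).
Clearing the new market: 654 - 2P = 3P - 400, so P = 210.8 and Q = 232.4.
New expenditure = 210.8 × 232.4 = 48989.92.

48989.92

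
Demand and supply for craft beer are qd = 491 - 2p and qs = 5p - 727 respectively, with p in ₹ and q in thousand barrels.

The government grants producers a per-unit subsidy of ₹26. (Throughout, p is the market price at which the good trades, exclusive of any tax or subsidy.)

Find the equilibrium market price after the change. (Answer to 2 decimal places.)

Initially, 491 - 2p = 5p - 727, so 1218 = 7p and p = 174, q = 143.
Since sellers receive the price plus the subsidy, the effective supply curve becomes qs = 5p - 597.
Setting them equal: 491 - 2p = 5p - 597 → 1088 = 7p, so p = 1088/7 ≈ 155.4286 and q = 1261/7 ≈ 180.1429.

155.43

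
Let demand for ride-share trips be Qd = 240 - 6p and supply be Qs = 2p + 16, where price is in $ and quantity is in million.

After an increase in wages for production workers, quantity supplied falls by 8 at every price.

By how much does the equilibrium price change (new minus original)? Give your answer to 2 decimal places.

Solve the original market: 240 - 6p = 2p + 16, hence p = 28 and Q = 72.
After the shift, demand is Qd = 240 - 6p and supply is Qs = 2p + 8.
Clearing the new market: 240 - 6p = 2p + 8, so p = 29 and Q = 66.
Δp = 29 − 28 = +1.00.

+1.00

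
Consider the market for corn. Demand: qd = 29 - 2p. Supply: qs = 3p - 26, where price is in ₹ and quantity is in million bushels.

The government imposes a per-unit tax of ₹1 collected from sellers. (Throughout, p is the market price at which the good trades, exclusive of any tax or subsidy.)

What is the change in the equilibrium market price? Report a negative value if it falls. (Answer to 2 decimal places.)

Before the shock: 29 - 2p = 3p - 26 ⇒ 55 = 5p ⇒ p = 11, q = 7.
Since sellers keep the price net of the tax, the effective supply curve becomes qs = 3p - 29.
Clearing the new market: 29 - 2p = 3p - 29, so p = 11.6 and q = 5.8.
Δp = 11.6 − 11 = +0.60.

+0.60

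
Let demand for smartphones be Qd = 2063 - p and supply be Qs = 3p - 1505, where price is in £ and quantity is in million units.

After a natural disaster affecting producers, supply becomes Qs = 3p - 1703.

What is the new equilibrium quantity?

1121.5

Original equilibrium: 2063 - p = 3p - 1505 gives 3568 = 4p, so p = 892 and Q = 1171.
After the shift, demand is Qd = 2063 - p and supply is Qs = 3p - 1703.
Equate the new curves: 2063 - p = 3p - 1703, giving 3766 = 4p, p = 941.5, Q = 1121.5.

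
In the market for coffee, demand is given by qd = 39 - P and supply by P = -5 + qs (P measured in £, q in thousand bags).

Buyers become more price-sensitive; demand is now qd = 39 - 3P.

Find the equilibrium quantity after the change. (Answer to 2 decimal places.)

Solve the original market: 39 - P = P + 5, hence P = 17 and q = 22.
The shock moves the curves to qd = 39 - 3P and qs = P + 5.
Clearing the new market: 39 - 3P = P + 5, so P = 8.5 and q = 13.5.

13.50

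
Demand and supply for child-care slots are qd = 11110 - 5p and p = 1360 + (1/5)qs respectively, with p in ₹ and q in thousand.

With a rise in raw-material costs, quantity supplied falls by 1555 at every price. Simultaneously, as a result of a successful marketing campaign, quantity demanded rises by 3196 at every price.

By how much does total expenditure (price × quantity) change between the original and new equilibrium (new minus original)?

+2883175.55

Original equilibrium: 11110 - 5p = 5p - 6800 gives 17910 = 10p, so p = 1791 and q = 2155.
With the change applied: demand qd = 14306 - 5p, supply qs = 5p - 8355.
Setting them equal: 14306 - 5p = 5p - 8355 → 22661 = 10p, so p = 2266.1 and q = 2975.5.
Expenditure moves from 1791×2155 = 3859605 to 2266.1×2975.5 = 6742780.55; change = +2883175.55.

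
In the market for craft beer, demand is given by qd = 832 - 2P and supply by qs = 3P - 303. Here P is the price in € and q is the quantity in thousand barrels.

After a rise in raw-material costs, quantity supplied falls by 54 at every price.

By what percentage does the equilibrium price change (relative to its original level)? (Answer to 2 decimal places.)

Original equilibrium: 832 - 2P = 3P - 303 gives 1135 = 5P, so P = 227 and q = 378.
After the shift, demand is qd = 832 - 2P and supply is qs = 3P - 357.
Clearing the new market: 832 - 2P = 3P - 357, so P = 237.8 and q = 356.4.
%ΔP = (237.8 − 227) / 227 × 100 = +4.76%.

+4.76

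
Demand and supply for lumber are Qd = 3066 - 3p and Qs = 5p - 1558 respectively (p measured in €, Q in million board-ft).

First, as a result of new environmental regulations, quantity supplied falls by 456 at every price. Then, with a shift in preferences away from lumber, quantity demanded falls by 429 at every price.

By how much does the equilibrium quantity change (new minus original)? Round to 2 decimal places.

Original equilibrium: 3066 - 3p = 5p - 1558 gives 4624 = 8p, so p = 578 and Q = 1332.
After the shift, demand is Qd = 2637 - 3p and supply is Qs = 5p - 2014.
Setting them equal: 2637 - 3p = 5p - 2014 → 4651 = 8p, so p = 581.375 and Q = 892.875.
ΔQ = 892.875 − 1332 = -439.13.

-439.13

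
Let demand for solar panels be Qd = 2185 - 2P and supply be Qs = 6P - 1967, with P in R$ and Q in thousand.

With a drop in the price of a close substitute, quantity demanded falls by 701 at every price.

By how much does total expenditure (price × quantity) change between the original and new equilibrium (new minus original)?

-327301.28125

Solve the original market: 2185 - 2P = 6P - 1967, hence P = 519 and Q = 1147.
The new curves are Qd = 1484 - 2P (demand) and Qs = 6P - 1967 (supply).
Setting them equal: 1484 - 2P = 6P - 1967 → 3451 = 8P, so P = 431.375 and Q = 621.25.
Expenditure moves from 519×1147 = 595293 to 431.375×621.25 = 267991.71875; change = -327301.28125.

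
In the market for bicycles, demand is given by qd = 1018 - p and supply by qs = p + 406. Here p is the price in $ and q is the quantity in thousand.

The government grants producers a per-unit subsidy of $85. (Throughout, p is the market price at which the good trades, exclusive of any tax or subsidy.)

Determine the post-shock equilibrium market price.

263.5

Initially, 1018 - p = p + 406, so 612 = 2p and p = 306, q = 712.
Since sellers receive the price plus the subsidy, the effective supply curve becomes qs = p + 491.
Equate the new curves: 1018 - p = p + 491, giving 527 = 2p, p = 263.5, q = 754.5.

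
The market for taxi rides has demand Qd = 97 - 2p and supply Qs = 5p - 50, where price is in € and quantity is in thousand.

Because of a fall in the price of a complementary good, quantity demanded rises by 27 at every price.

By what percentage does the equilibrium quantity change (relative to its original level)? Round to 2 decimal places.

Before the shock: 97 - 2p = 5p - 50 ⇒ 147 = 7p ⇒ p = 21, Q = 55.
With the change applied: demand Qd = 124 - 2p, supply Qs = 5p - 50.
Setting them equal: 124 - 2p = 5p - 50 → 174 = 7p, so p = 174/7 ≈ 24.8571 and Q = 520/7 ≈ 74.2857.
%ΔQ = (74.2857 − 55) / 55 × 100 = +35.06%.

+35.06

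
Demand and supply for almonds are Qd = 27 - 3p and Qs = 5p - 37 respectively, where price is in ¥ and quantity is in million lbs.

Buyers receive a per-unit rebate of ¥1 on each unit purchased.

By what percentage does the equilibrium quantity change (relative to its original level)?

Original equilibrium: 27 - 3p = 5p - 37 gives 64 = 8p, so p = 8 and Q = 3.
Since buyers' out-of-pocket price is the market price minus the rebate, the effective demand curve becomes Qd = 30 - 3p.
New equilibrium: 30 - 3p = 5p - 37 ⇒ 67 = 8p ⇒ p = 8.375, Q = 4.875.
%ΔQ = (4.875 − 3) / 3 × 100 = +62.5%.

+62.5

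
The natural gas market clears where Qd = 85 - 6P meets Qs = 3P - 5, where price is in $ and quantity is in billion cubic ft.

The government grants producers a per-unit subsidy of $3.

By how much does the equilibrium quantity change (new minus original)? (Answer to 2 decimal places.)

+6.00

Initially, 85 - 6P = 3P - 5, so 90 = 9P and P = 10, Q = 25.
Since sellers receive the price plus the subsidy, the effective supply curve becomes Qs = 3P + 4.
Clearing the new market: 85 - 6P = 3P + 4, so P = 9 and Q = 31.
ΔQ = 31 − 25 = +6.00.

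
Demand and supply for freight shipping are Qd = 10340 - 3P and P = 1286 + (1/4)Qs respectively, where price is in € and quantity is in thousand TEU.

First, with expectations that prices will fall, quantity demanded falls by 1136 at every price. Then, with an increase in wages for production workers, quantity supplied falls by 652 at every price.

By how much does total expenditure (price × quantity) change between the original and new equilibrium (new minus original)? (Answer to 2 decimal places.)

-2245901.06

Before the shock: 10340 - 3P = 4P - 5144 ⇒ 15484 = 7P ⇒ P = 2212, Q = 3704.
After the shift, demand is Qd = 9204 - 3P and supply is Qs = 4P - 5796.
Equate the new curves: 9204 - 3P = 4P - 5796, giving 15000 = 7P, P = 15000/7 ≈ 2142.8571, Q = 19428/7 ≈ 2775.4286.
Expenditure moves from 2212×3704 = 8193248 to 2142.8571×2775.4286 = 5947346.9388; change = -2245901.06.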